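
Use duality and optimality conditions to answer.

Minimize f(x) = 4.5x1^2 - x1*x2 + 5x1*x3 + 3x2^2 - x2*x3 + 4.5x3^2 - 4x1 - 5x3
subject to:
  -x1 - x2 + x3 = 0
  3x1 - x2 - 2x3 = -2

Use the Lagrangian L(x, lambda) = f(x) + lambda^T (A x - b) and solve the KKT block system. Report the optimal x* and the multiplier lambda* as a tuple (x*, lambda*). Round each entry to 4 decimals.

Form the Lagrangian:
  L(x, lambda) = (1/2) x^T Q x + c^T x + lambda^T (A x - b)
Stationarity (grad_x L = 0): Q x + c + A^T lambda = 0.
Primal feasibility: A x = b.

This gives the KKT block system:
  [ Q   A^T ] [ x     ]   [-c ]
  [ A    0  ] [ lambda ] = [ b ]

Solving the linear system:
  x*      = (-0.0059, 0.6647, 0.6588)
  lambda* = (2.1454, 1.1899)
  f(x*)   = -0.4451

x* = (-0.0059, 0.6647, 0.6588), lambda* = (2.1454, 1.1899)


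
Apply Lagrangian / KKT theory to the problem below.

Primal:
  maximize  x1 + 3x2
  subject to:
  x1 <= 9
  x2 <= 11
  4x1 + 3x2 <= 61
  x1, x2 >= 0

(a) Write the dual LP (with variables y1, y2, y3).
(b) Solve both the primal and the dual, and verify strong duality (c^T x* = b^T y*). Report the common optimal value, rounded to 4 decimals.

The standard primal-dual pair for 'max c^T x s.t. A x <= b, x >= 0' is:
  Dual:  min b^T y  s.t.  A^T y >= c,  y >= 0.

So the dual LP is:
  minimize  9y1 + 11y2 + 61y3
  subject to:
    y1 + 4y3 >= 1
    y2 + 3y3 >= 3
    y1, y2, y3 >= 0

Solving the primal: x* = (7, 11).
  primal value c^T x* = 40.
Solving the dual: y* = (0, 2.25, 0.25).
  dual value b^T y* = 40.
Strong duality: c^T x* = b^T y*. Confirmed.

40


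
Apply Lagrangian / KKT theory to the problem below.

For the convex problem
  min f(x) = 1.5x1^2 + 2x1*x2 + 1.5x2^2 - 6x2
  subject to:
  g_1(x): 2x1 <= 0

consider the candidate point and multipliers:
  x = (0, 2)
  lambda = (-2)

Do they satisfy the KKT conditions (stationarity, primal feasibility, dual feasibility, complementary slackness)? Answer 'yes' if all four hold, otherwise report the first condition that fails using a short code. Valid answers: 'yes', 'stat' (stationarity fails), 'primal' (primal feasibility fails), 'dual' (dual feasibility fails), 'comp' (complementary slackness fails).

Gradient of f: grad f(x) = Q x + c = (4, 0)
Constraint values g_i(x) = a_i^T x - b_i:
  g_1((0, 2)) = 0
Stationarity residual: grad f(x) + sum_i lambda_i a_i = (0, 0)
  -> stationarity OK
Primal feasibility (all g_i <= 0): OK
Dual feasibility (all lambda_i >= 0): FAILS
Complementary slackness (lambda_i * g_i(x) = 0 for all i): OK

Verdict: the first failing condition is dual_feasibility -> dual.

dual


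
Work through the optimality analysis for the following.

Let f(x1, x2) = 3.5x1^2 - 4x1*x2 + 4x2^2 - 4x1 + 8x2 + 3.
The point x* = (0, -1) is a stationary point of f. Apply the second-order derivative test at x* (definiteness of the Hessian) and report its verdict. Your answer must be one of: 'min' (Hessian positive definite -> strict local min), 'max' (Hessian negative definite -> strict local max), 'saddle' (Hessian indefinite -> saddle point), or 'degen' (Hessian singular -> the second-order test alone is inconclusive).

Compute the Hessian H = grad^2 f:
  H = [[7, -4], [-4, 8]]
Verify stationarity: grad f(x*) = H x* + g = (0, 0).
Eigenvalues of H: 3.4689, 11.5311.
Both eigenvalues > 0, so H is positive definite -> x* is a strict local min.

min


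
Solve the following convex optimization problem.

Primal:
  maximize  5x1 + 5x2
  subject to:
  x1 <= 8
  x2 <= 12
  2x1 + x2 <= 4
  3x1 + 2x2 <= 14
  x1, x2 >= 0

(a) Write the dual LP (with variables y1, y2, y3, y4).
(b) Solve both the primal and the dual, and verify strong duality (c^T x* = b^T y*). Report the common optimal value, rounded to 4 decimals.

The standard primal-dual pair for 'max c^T x s.t. A x <= b, x >= 0' is:
  Dual:  min b^T y  s.t.  A^T y >= c,  y >= 0.

So the dual LP is:
  minimize  8y1 + 12y2 + 4y3 + 14y4
  subject to:
    y1 + 2y3 + 3y4 >= 5
    y2 + y3 + 2y4 >= 5
    y1, y2, y3, y4 >= 0

Solving the primal: x* = (0, 4).
  primal value c^T x* = 20.
Solving the dual: y* = (0, 0, 5, 0).
  dual value b^T y* = 20.
Strong duality: c^T x* = b^T y*. Confirmed.

20


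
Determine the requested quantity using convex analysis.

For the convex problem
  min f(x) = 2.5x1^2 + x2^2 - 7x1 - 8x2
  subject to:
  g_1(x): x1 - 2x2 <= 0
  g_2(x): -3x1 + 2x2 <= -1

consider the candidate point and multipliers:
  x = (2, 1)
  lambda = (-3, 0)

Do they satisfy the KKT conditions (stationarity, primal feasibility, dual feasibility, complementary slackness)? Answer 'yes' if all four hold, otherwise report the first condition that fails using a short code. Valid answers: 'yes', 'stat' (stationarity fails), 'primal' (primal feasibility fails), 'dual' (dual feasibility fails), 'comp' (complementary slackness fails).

Gradient of f: grad f(x) = Q x + c = (3, -6)
Constraint values g_i(x) = a_i^T x - b_i:
  g_1((2, 1)) = 0
  g_2((2, 1)) = -3
Stationarity residual: grad f(x) + sum_i lambda_i a_i = (0, 0)
  -> stationarity OK
Primal feasibility (all g_i <= 0): OK
Dual feasibility (all lambda_i >= 0): FAILS
Complementary slackness (lambda_i * g_i(x) = 0 for all i): OK

Verdict: the first failing condition is dual_feasibility -> dual.

dual


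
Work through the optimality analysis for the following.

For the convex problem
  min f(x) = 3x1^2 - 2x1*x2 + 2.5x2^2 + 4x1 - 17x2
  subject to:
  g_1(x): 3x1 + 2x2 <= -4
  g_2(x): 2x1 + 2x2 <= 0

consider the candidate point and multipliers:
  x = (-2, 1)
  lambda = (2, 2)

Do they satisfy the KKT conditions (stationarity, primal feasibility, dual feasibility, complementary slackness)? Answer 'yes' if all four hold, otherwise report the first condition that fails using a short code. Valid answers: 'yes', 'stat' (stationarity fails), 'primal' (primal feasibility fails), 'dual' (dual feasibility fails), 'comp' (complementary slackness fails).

Gradient of f: grad f(x) = Q x + c = (-10, -8)
Constraint values g_i(x) = a_i^T x - b_i:
  g_1((-2, 1)) = 0
  g_2((-2, 1)) = -2
Stationarity residual: grad f(x) + sum_i lambda_i a_i = (0, 0)
  -> stationarity OK
Primal feasibility (all g_i <= 0): OK
Dual feasibility (all lambda_i >= 0): OK
Complementary slackness (lambda_i * g_i(x) = 0 for all i): FAILS

Verdict: the first failing condition is complementary_slackness -> comp.

comp


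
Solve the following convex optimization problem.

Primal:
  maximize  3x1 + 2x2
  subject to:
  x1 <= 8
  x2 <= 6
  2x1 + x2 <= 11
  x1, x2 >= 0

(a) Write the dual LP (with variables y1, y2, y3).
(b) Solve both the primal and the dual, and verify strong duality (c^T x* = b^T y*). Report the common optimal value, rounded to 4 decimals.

The standard primal-dual pair for 'max c^T x s.t. A x <= b, x >= 0' is:
  Dual:  min b^T y  s.t.  A^T y >= c,  y >= 0.

So the dual LP is:
  minimize  8y1 + 6y2 + 11y3
  subject to:
    y1 + 2y3 >= 3
    y2 + y3 >= 2
    y1, y2, y3 >= 0

Solving the primal: x* = (2.5, 6).
  primal value c^T x* = 19.5.
Solving the dual: y* = (0, 0.5, 1.5).
  dual value b^T y* = 19.5.
Strong duality: c^T x* = b^T y*. Confirmed.

19.5


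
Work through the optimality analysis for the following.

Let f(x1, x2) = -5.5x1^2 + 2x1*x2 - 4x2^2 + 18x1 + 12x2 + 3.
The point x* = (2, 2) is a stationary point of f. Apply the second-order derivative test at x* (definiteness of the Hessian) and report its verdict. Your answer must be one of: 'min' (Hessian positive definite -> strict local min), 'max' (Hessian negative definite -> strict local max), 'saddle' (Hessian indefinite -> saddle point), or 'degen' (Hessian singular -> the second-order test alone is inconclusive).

Compute the Hessian H = grad^2 f:
  H = [[-11, 2], [2, -8]]
Verify stationarity: grad f(x*) = H x* + g = (0, 0).
Eigenvalues of H: -12, -7.
Both eigenvalues < 0, so H is negative definite -> x* is a strict local max.

max


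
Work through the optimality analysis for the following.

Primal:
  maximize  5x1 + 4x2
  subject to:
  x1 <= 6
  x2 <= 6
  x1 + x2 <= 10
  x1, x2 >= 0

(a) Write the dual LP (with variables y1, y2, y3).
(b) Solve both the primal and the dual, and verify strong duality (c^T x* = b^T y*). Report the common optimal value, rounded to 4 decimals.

The standard primal-dual pair for 'max c^T x s.t. A x <= b, x >= 0' is:
  Dual:  min b^T y  s.t.  A^T y >= c,  y >= 0.

So the dual LP is:
  minimize  6y1 + 6y2 + 10y3
  subject to:
    y1 + y3 >= 5
    y2 + y3 >= 4
    y1, y2, y3 >= 0

Solving the primal: x* = (6, 4).
  primal value c^T x* = 46.
Solving the dual: y* = (1, 0, 4).
  dual value b^T y* = 46.
Strong duality: c^T x* = b^T y*. Confirmed.

46


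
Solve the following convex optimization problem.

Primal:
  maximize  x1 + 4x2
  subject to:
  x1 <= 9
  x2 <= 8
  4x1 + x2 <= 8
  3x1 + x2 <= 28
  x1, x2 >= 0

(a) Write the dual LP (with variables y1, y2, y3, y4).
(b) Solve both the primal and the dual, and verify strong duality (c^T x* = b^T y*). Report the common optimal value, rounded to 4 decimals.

The standard primal-dual pair for 'max c^T x s.t. A x <= b, x >= 0' is:
  Dual:  min b^T y  s.t.  A^T y >= c,  y >= 0.

So the dual LP is:
  minimize  9y1 + 8y2 + 8y3 + 28y4
  subject to:
    y1 + 4y3 + 3y4 >= 1
    y2 + y3 + y4 >= 4
    y1, y2, y3, y4 >= 0

Solving the primal: x* = (0, 8).
  primal value c^T x* = 32.
Solving the dual: y* = (0, 3.75, 0.25, 0).
  dual value b^T y* = 32.
Strong duality: c^T x* = b^T y*. Confirmed.

32


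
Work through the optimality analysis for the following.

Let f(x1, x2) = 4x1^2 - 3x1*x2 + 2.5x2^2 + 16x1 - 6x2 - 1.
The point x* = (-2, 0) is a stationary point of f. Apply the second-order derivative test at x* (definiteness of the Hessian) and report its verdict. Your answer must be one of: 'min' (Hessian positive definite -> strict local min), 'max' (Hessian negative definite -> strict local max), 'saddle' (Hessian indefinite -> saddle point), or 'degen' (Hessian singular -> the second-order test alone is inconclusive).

Compute the Hessian H = grad^2 f:
  H = [[8, -3], [-3, 5]]
Verify stationarity: grad f(x*) = H x* + g = (0, 0).
Eigenvalues of H: 3.1459, 9.8541.
Both eigenvalues > 0, so H is positive definite -> x* is a strict local min.

min


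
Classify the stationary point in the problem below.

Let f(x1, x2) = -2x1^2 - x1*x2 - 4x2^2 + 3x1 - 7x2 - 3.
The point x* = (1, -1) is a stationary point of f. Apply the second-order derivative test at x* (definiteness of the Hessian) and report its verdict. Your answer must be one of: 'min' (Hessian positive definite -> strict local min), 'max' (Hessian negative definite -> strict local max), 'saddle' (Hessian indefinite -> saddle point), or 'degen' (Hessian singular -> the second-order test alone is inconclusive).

Compute the Hessian H = grad^2 f:
  H = [[-4, -1], [-1, -8]]
Verify stationarity: grad f(x*) = H x* + g = (0, 0).
Eigenvalues of H: -8.2361, -3.7639.
Both eigenvalues < 0, so H is negative definite -> x* is a strict local max.

max


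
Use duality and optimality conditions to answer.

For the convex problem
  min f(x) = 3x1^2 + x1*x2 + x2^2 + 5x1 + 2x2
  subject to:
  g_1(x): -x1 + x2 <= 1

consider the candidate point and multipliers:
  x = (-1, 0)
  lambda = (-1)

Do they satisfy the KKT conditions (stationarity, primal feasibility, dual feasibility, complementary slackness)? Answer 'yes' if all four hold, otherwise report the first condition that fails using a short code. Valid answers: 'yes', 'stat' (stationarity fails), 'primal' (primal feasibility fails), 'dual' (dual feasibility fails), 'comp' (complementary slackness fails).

Gradient of f: grad f(x) = Q x + c = (-1, 1)
Constraint values g_i(x) = a_i^T x - b_i:
  g_1((-1, 0)) = 0
Stationarity residual: grad f(x) + sum_i lambda_i a_i = (0, 0)
  -> stationarity OK
Primal feasibility (all g_i <= 0): OK
Dual feasibility (all lambda_i >= 0): FAILS
Complementary slackness (lambda_i * g_i(x) = 0 for all i): OK

Verdict: the first failing condition is dual_feasibility -> dual.

dual


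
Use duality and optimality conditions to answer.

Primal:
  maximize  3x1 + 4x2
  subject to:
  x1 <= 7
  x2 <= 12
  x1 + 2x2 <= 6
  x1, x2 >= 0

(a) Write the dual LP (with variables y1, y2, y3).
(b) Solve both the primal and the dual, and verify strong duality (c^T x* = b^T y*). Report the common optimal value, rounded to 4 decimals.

The standard primal-dual pair for 'max c^T x s.t. A x <= b, x >= 0' is:
  Dual:  min b^T y  s.t.  A^T y >= c,  y >= 0.

So the dual LP is:
  minimize  7y1 + 12y2 + 6y3
  subject to:
    y1 + y3 >= 3
    y2 + 2y3 >= 4
    y1, y2, y3 >= 0

Solving the primal: x* = (6, 0).
  primal value c^T x* = 18.
Solving the dual: y* = (0, 0, 3).
  dual value b^T y* = 18.
Strong duality: c^T x* = b^T y*. Confirmed.

18


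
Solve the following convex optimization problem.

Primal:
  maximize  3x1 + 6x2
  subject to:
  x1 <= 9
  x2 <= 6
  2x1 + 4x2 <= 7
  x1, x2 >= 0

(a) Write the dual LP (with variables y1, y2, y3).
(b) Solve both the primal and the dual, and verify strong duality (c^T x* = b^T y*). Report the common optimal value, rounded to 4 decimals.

The standard primal-dual pair for 'max c^T x s.t. A x <= b, x >= 0' is:
  Dual:  min b^T y  s.t.  A^T y >= c,  y >= 0.

So the dual LP is:
  minimize  9y1 + 6y2 + 7y3
  subject to:
    y1 + 2y3 >= 3
    y2 + 4y3 >= 6
    y1, y2, y3 >= 0

Solving the primal: x* = (3.5, 0).
  primal value c^T x* = 10.5.
Solving the dual: y* = (0, 0, 1.5).
  dual value b^T y* = 10.5.
Strong duality: c^T x* = b^T y*. Confirmed.

10.5


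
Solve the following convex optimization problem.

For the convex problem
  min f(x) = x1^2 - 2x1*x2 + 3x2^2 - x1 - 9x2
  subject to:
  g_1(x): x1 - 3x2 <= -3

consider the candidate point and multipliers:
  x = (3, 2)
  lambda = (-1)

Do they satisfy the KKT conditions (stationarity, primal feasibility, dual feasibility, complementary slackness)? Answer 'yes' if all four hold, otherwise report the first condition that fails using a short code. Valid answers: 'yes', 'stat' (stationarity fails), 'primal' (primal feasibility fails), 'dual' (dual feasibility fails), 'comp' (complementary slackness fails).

Gradient of f: grad f(x) = Q x + c = (1, -3)
Constraint values g_i(x) = a_i^T x - b_i:
  g_1((3, 2)) = 0
Stationarity residual: grad f(x) + sum_i lambda_i a_i = (0, 0)
  -> stationarity OK
Primal feasibility (all g_i <= 0): OK
Dual feasibility (all lambda_i >= 0): FAILS
Complementary slackness (lambda_i * g_i(x) = 0 for all i): OK

Verdict: the first failing condition is dual_feasibility -> dual.

dual


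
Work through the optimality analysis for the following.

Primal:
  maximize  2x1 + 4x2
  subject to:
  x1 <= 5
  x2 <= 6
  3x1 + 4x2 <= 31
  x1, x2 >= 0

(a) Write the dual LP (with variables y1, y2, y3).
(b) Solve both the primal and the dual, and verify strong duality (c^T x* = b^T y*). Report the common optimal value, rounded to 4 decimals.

The standard primal-dual pair for 'max c^T x s.t. A x <= b, x >= 0' is:
  Dual:  min b^T y  s.t.  A^T y >= c,  y >= 0.

So the dual LP is:
  minimize  5y1 + 6y2 + 31y3
  subject to:
    y1 + 3y3 >= 2
    y2 + 4y3 >= 4
    y1, y2, y3 >= 0

Solving the primal: x* = (2.3333, 6).
  primal value c^T x* = 28.6667.
Solving the dual: y* = (0, 1.3333, 0.6667).
  dual value b^T y* = 28.6667.
Strong duality: c^T x* = b^T y*. Confirmed.

28.6667


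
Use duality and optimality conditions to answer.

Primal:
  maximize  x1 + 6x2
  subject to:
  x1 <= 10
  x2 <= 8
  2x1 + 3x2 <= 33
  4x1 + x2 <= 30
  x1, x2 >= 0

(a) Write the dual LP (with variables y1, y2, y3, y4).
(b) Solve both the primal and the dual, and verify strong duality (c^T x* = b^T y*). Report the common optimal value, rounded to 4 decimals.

The standard primal-dual pair for 'max c^T x s.t. A x <= b, x >= 0' is:
  Dual:  min b^T y  s.t.  A^T y >= c,  y >= 0.

So the dual LP is:
  minimize  10y1 + 8y2 + 33y3 + 30y4
  subject to:
    y1 + 2y3 + 4y4 >= 1
    y2 + 3y3 + y4 >= 6
    y1, y2, y3, y4 >= 0

Solving the primal: x* = (4.5, 8).
  primal value c^T x* = 52.5.
Solving the dual: y* = (0, 4.5, 0.5, 0).
  dual value b^T y* = 52.5.
Strong duality: c^T x* = b^T y*. Confirmed.

52.5


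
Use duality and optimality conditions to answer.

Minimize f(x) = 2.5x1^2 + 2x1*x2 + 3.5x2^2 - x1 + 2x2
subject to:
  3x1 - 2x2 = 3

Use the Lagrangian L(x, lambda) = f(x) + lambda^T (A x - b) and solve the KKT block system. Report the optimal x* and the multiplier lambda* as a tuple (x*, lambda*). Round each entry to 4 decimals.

Form the Lagrangian:
  L(x, lambda) = (1/2) x^T Q x + c^T x + lambda^T (A x - b)
Stationarity (grad_x L = 0): Q x + c + A^T lambda = 0.
Primal feasibility: A x = b.

This gives the KKT block system:
  [ Q   A^T ] [ x     ]   [-c ]
  [ A    0  ] [ lambda ] = [ b ]

Solving the linear system:
  x*      = (0.6262, -0.5607)
  lambda* = (-0.3364)
  f(x*)   = -0.3692

x* = (0.6262, -0.5607), lambda* = (-0.3364)


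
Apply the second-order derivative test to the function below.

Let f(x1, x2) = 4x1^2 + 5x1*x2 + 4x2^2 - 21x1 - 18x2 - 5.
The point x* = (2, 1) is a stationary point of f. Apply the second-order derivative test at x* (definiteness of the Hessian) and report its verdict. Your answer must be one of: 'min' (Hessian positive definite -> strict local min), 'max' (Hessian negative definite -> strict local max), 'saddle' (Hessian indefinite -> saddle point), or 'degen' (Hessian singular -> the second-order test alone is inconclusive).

Compute the Hessian H = grad^2 f:
  H = [[8, 5], [5, 8]]
Verify stationarity: grad f(x*) = H x* + g = (0, 0).
Eigenvalues of H: 3, 13.
Both eigenvalues > 0, so H is positive definite -> x* is a strict local min.

min


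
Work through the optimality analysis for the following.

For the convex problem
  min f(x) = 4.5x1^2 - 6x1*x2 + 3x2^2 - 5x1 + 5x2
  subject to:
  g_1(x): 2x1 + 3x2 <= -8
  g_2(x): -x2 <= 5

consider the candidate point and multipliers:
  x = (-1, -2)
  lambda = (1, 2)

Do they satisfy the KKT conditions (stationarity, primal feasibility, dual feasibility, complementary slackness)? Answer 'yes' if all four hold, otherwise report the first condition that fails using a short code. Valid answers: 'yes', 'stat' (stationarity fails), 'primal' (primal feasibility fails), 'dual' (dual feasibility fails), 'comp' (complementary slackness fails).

Gradient of f: grad f(x) = Q x + c = (-2, -1)
Constraint values g_i(x) = a_i^T x - b_i:
  g_1((-1, -2)) = 0
  g_2((-1, -2)) = -3
Stationarity residual: grad f(x) + sum_i lambda_i a_i = (0, 0)
  -> stationarity OK
Primal feasibility (all g_i <= 0): OK
Dual feasibility (all lambda_i >= 0): OK
Complementary slackness (lambda_i * g_i(x) = 0 for all i): FAILS

Verdict: the first failing condition is complementary_slackness -> comp.

comp


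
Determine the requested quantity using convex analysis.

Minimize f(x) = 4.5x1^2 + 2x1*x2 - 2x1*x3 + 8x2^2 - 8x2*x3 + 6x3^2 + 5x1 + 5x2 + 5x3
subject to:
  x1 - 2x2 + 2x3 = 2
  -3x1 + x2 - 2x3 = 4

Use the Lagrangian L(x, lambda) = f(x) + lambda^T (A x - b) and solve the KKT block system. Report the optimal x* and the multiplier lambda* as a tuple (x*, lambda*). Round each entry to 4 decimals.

Form the Lagrangian:
  L(x, lambda) = (1/2) x^T Q x + c^T x + lambda^T (A x - b)
Stationarity (grad_x L = 0): Q x + c + A^T lambda = 0.
Primal feasibility: A x = b.

This gives the KKT block system:
  [ Q   A^T ] [ x     ]   [-c ]
  [ A    0  ] [ lambda ] = [ b ]

Solving the linear system:
  x*      = (-1.75, -2.5, -0.625)
  lambda* = (-23, -12.5)
  f(x*)   = 35.8125

x* = (-1.75, -2.5, -0.625), lambda* = (-23, -12.5)


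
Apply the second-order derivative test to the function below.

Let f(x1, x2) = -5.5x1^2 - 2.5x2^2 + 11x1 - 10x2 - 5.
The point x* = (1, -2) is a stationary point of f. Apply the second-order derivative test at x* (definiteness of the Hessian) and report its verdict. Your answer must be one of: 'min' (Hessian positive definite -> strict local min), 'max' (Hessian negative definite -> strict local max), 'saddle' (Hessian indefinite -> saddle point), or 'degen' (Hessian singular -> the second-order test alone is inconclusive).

Compute the Hessian H = grad^2 f:
  H = [[-11, 0], [0, -5]]
Verify stationarity: grad f(x*) = H x* + g = (0, 0).
Eigenvalues of H: -11, -5.
Both eigenvalues < 0, so H is negative definite -> x* is a strict local max.

max


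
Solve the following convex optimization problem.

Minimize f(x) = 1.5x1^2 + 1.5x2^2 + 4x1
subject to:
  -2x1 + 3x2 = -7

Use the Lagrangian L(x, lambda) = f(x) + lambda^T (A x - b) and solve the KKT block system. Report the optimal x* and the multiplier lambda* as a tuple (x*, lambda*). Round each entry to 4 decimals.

Form the Lagrangian:
  L(x, lambda) = (1/2) x^T Q x + c^T x + lambda^T (A x - b)
Stationarity (grad_x L = 0): Q x + c + A^T lambda = 0.
Primal feasibility: A x = b.

This gives the KKT block system:
  [ Q   A^T ] [ x     ]   [-c ]
  [ A    0  ] [ lambda ] = [ b ]

Solving the linear system:
  x*      = (0.1538, -2.2308)
  lambda* = (2.2308)
  f(x*)   = 8.1154

x* = (0.1538, -2.2308), lambda* = (2.2308)


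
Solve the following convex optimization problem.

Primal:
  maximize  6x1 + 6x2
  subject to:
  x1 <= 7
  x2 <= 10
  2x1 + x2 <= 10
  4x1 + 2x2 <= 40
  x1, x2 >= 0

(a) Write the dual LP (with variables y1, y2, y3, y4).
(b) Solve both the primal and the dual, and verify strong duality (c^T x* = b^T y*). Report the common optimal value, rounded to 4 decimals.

The standard primal-dual pair for 'max c^T x s.t. A x <= b, x >= 0' is:
  Dual:  min b^T y  s.t.  A^T y >= c,  y >= 0.

So the dual LP is:
  minimize  7y1 + 10y2 + 10y3 + 40y4
  subject to:
    y1 + 2y3 + 4y4 >= 6
    y2 + y3 + 2y4 >= 6
    y1, y2, y3, y4 >= 0

Solving the primal: x* = (0, 10).
  primal value c^T x* = 60.
Solving the dual: y* = (0, 3, 3, 0).
  dual value b^T y* = 60.
Strong duality: c^T x* = b^T y*. Confirmed.

60


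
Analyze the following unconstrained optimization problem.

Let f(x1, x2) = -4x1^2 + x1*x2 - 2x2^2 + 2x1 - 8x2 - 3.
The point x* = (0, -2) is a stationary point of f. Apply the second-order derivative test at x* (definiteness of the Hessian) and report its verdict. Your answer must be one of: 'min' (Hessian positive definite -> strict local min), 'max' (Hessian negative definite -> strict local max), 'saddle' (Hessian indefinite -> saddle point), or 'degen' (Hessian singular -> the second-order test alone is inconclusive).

Compute the Hessian H = grad^2 f:
  H = [[-8, 1], [1, -4]]
Verify stationarity: grad f(x*) = H x* + g = (0, 0).
Eigenvalues of H: -8.2361, -3.7639.
Both eigenvalues < 0, so H is negative definite -> x* is a strict local max.

max


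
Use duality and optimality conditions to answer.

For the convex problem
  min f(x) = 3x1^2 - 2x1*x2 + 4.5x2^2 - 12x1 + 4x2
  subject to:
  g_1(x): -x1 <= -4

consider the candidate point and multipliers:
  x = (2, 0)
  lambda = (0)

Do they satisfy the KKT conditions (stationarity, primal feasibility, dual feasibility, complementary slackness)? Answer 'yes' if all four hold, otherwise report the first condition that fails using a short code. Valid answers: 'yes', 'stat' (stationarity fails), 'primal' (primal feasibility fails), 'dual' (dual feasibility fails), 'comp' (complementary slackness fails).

Gradient of f: grad f(x) = Q x + c = (0, 0)
Constraint values g_i(x) = a_i^T x - b_i:
  g_1((2, 0)) = 2
Stationarity residual: grad f(x) + sum_i lambda_i a_i = (0, 0)
  -> stationarity OK
Primal feasibility (all g_i <= 0): FAILS
Dual feasibility (all lambda_i >= 0): OK
Complementary slackness (lambda_i * g_i(x) = 0 for all i): OK

Verdict: the first failing condition is primal_feasibility -> primal.

primal


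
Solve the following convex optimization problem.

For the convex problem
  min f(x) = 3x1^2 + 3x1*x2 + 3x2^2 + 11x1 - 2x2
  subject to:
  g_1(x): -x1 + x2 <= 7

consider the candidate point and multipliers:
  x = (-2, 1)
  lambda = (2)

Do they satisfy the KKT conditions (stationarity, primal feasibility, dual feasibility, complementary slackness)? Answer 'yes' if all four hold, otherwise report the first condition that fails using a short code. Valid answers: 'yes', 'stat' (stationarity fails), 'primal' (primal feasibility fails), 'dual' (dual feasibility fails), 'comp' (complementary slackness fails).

Gradient of f: grad f(x) = Q x + c = (2, -2)
Constraint values g_i(x) = a_i^T x - b_i:
  g_1((-2, 1)) = -4
Stationarity residual: grad f(x) + sum_i lambda_i a_i = (0, 0)
  -> stationarity OK
Primal feasibility (all g_i <= 0): OK
Dual feasibility (all lambda_i >= 0): OK
Complementary slackness (lambda_i * g_i(x) = 0 for all i): FAILS

Verdict: the first failing condition is complementary_slackness -> comp.

comp


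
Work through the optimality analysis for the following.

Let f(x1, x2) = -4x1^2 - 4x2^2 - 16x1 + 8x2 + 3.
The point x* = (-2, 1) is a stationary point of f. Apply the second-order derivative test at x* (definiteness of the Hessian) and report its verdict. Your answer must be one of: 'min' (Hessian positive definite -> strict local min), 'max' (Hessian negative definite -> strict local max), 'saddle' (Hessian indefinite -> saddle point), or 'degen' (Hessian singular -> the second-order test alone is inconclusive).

Compute the Hessian H = grad^2 f:
  H = [[-8, 0], [0, -8]]
Verify stationarity: grad f(x*) = H x* + g = (0, 0).
Eigenvalues of H: -8, -8.
Both eigenvalues < 0, so H is negative definite -> x* is a strict local max.

max


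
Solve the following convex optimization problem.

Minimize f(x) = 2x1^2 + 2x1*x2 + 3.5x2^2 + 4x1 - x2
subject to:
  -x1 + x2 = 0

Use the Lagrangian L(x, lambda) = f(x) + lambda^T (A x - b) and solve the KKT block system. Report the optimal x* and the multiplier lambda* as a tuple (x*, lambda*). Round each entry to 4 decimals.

Form the Lagrangian:
  L(x, lambda) = (1/2) x^T Q x + c^T x + lambda^T (A x - b)
Stationarity (grad_x L = 0): Q x + c + A^T lambda = 0.
Primal feasibility: A x = b.

This gives the KKT block system:
  [ Q   A^T ] [ x     ]   [-c ]
  [ A    0  ] [ lambda ] = [ b ]

Solving the linear system:
  x*      = (-0.2, -0.2)
  lambda* = (2.8)
  f(x*)   = -0.3

x* = (-0.2, -0.2), lambda* = (2.8)


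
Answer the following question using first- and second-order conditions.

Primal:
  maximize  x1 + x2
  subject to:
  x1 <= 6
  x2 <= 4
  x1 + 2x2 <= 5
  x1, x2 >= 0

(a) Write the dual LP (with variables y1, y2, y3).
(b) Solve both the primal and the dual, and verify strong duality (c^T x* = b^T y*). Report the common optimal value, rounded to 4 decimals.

The standard primal-dual pair for 'max c^T x s.t. A x <= b, x >= 0' is:
  Dual:  min b^T y  s.t.  A^T y >= c,  y >= 0.

So the dual LP is:
  minimize  6y1 + 4y2 + 5y3
  subject to:
    y1 + y3 >= 1
    y2 + 2y3 >= 1
    y1, y2, y3 >= 0

Solving the primal: x* = (5, 0).
  primal value c^T x* = 5.
Solving the dual: y* = (0, 0, 1).
  dual value b^T y* = 5.
Strong duality: c^T x* = b^T y*. Confirmed.

5


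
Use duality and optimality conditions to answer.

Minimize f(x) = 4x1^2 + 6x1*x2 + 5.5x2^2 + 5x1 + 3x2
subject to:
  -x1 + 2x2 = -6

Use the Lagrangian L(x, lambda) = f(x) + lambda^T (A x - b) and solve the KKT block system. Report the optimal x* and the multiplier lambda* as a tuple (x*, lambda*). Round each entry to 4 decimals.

Form the Lagrangian:
  L(x, lambda) = (1/2) x^T Q x + c^T x + lambda^T (A x - b)
Stationarity (grad_x L = 0): Q x + c + A^T lambda = 0.
Primal feasibility: A x = b.

This gives the KKT block system:
  [ Q   A^T ] [ x     ]   [-c ]
  [ A    0  ] [ lambda ] = [ b ]

Solving the linear system:
  x*      = (1.6716, -2.1642)
  lambda* = (5.3881)
  f(x*)   = 17.097

x* = (1.6716, -2.1642), lambda* = (5.3881)


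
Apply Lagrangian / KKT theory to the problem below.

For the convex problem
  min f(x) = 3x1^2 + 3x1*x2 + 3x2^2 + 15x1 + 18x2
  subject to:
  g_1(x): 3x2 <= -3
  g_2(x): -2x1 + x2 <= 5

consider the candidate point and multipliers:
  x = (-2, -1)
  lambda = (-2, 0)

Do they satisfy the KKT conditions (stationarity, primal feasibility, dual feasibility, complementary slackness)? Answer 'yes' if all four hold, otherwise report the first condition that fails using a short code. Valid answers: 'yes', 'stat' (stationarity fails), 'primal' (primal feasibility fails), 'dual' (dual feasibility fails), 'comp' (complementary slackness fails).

Gradient of f: grad f(x) = Q x + c = (0, 6)
Constraint values g_i(x) = a_i^T x - b_i:
  g_1((-2, -1)) = 0
  g_2((-2, -1)) = -2
Stationarity residual: grad f(x) + sum_i lambda_i a_i = (0, 0)
  -> stationarity OK
Primal feasibility (all g_i <= 0): OK
Dual feasibility (all lambda_i >= 0): FAILS
Complementary slackness (lambda_i * g_i(x) = 0 for all i): OK

Verdict: the first failing condition is dual_feasibility -> dual.

dual


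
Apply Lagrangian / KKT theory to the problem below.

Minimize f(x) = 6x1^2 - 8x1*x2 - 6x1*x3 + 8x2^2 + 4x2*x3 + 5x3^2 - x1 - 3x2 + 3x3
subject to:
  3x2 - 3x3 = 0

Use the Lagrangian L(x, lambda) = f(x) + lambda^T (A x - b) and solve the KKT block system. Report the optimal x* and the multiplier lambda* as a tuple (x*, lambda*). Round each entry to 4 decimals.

Form the Lagrangian:
  L(x, lambda) = (1/2) x^T Q x + c^T x + lambda^T (A x - b)
Stationarity (grad_x L = 0): Q x + c + A^T lambda = 0.
Primal feasibility: A x = b.

This gives the KKT block system:
  [ Q   A^T ] [ x     ]   [-c ]
  [ A    0  ] [ lambda ] = [ b ]

Solving the linear system:
  x*      = (0.1604, 0.066, 0.066)
  lambda* = (0.9874)
  f(x*)   = -0.0802

x* = (0.1604, 0.066, 0.066), lambda* = (0.9874)


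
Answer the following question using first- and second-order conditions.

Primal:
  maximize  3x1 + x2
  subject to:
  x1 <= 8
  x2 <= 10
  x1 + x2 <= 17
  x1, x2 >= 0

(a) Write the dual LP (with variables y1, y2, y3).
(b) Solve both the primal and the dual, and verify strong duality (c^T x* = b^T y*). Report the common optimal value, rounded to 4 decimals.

The standard primal-dual pair for 'max c^T x s.t. A x <= b, x >= 0' is:
  Dual:  min b^T y  s.t.  A^T y >= c,  y >= 0.

So the dual LP is:
  minimize  8y1 + 10y2 + 17y3
  subject to:
    y1 + y3 >= 3
    y2 + y3 >= 1
    y1, y2, y3 >= 0

Solving the primal: x* = (8, 9).
  primal value c^T x* = 33.
Solving the dual: y* = (2, 0, 1).
  dual value b^T y* = 33.
Strong duality: c^T x* = b^T y*. Confirmed.

33


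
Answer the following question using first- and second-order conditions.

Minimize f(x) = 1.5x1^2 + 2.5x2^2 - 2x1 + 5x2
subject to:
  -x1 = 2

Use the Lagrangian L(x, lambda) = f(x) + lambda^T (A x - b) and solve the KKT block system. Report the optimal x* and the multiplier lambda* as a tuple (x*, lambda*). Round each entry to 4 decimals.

Form the Lagrangian:
  L(x, lambda) = (1/2) x^T Q x + c^T x + lambda^T (A x - b)
Stationarity (grad_x L = 0): Q x + c + A^T lambda = 0.
Primal feasibility: A x = b.

This gives the KKT block system:
  [ Q   A^T ] [ x     ]   [-c ]
  [ A    0  ] [ lambda ] = [ b ]

Solving the linear system:
  x*      = (-2, -1)
  lambda* = (-8)
  f(x*)   = 7.5

x* = (-2, -1), lambda* = (-8)


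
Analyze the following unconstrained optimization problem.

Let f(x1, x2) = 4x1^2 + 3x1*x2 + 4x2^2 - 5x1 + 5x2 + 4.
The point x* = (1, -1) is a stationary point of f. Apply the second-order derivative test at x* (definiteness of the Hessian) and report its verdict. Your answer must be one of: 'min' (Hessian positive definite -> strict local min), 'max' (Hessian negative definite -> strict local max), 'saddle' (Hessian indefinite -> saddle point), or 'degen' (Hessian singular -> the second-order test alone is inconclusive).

Compute the Hessian H = grad^2 f:
  H = [[8, 3], [3, 8]]
Verify stationarity: grad f(x*) = H x* + g = (0, 0).
Eigenvalues of H: 5, 11.
Both eigenvalues > 0, so H is positive definite -> x* is a strict local min.

min


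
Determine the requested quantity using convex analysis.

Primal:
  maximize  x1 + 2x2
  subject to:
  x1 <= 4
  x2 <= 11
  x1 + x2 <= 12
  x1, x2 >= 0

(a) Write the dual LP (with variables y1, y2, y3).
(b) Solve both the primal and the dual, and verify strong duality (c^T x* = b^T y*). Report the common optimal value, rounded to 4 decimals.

The standard primal-dual pair for 'max c^T x s.t. A x <= b, x >= 0' is:
  Dual:  min b^T y  s.t.  A^T y >= c,  y >= 0.

So the dual LP is:
  minimize  4y1 + 11y2 + 12y3
  subject to:
    y1 + y3 >= 1
    y2 + y3 >= 2
    y1, y2, y3 >= 0

Solving the primal: x* = (1, 11).
  primal value c^T x* = 23.
Solving the dual: y* = (0, 1, 1).
  dual value b^T y* = 23.
Strong duality: c^T x* = b^T y*. Confirmed.

23


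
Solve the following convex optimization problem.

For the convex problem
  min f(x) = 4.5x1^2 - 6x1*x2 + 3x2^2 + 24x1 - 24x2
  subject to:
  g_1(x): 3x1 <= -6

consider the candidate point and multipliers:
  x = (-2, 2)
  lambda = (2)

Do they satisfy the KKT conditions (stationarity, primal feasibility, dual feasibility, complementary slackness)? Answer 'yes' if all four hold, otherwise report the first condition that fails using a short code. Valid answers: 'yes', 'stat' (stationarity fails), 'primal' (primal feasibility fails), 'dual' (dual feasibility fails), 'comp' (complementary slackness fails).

Gradient of f: grad f(x) = Q x + c = (-6, 0)
Constraint values g_i(x) = a_i^T x - b_i:
  g_1((-2, 2)) = 0
Stationarity residual: grad f(x) + sum_i lambda_i a_i = (0, 0)
  -> stationarity OK
Primal feasibility (all g_i <= 0): OK
Dual feasibility (all lambda_i >= 0): OK
Complementary slackness (lambda_i * g_i(x) = 0 for all i): OK

Verdict: yes, KKT holds.

yes


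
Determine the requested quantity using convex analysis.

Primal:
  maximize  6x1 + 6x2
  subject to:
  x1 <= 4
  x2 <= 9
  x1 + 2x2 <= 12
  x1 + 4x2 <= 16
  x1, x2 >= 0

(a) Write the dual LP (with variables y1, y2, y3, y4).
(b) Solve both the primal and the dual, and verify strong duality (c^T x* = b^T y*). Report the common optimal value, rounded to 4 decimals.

The standard primal-dual pair for 'max c^T x s.t. A x <= b, x >= 0' is:
  Dual:  min b^T y  s.t.  A^T y >= c,  y >= 0.

So the dual LP is:
  minimize  4y1 + 9y2 + 12y3 + 16y4
  subject to:
    y1 + y3 + y4 >= 6
    y2 + 2y3 + 4y4 >= 6
    y1, y2, y3, y4 >= 0

Solving the primal: x* = (4, 3).
  primal value c^T x* = 42.
Solving the dual: y* = (4.5, 0, 0, 1.5).
  dual value b^T y* = 42.
Strong duality: c^T x* = b^T y*. Confirmed.

42


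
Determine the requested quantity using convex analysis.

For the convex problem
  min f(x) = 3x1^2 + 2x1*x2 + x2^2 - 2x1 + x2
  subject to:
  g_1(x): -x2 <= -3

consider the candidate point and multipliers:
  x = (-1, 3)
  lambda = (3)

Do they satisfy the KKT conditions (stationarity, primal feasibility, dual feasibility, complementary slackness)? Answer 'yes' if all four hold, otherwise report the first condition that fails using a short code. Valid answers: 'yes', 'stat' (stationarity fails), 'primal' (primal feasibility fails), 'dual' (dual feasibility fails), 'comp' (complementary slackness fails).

Gradient of f: grad f(x) = Q x + c = (-2, 5)
Constraint values g_i(x) = a_i^T x - b_i:
  g_1((-1, 3)) = 0
Stationarity residual: grad f(x) + sum_i lambda_i a_i = (-2, 2)
  -> stationarity FAILS
Primal feasibility (all g_i <= 0): OK
Dual feasibility (all lambda_i >= 0): OK
Complementary slackness (lambda_i * g_i(x) = 0 for all i): OK

Verdict: the first failing condition is stationarity -> stat.

stat


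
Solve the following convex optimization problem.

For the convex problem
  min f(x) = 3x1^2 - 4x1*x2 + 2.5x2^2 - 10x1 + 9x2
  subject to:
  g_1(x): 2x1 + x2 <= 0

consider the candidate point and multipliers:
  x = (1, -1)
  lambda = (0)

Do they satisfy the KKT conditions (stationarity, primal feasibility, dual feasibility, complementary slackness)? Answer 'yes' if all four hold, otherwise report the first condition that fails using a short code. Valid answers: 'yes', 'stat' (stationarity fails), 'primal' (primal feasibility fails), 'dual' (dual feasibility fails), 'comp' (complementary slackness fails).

Gradient of f: grad f(x) = Q x + c = (0, 0)
Constraint values g_i(x) = a_i^T x - b_i:
  g_1((1, -1)) = 1
Stationarity residual: grad f(x) + sum_i lambda_i a_i = (0, 0)
  -> stationarity OK
Primal feasibility (all g_i <= 0): FAILS
Dual feasibility (all lambda_i >= 0): OK
Complementary slackness (lambda_i * g_i(x) = 0 for all i): OK

Verdict: the first failing condition is primal_feasibility -> primal.

primal


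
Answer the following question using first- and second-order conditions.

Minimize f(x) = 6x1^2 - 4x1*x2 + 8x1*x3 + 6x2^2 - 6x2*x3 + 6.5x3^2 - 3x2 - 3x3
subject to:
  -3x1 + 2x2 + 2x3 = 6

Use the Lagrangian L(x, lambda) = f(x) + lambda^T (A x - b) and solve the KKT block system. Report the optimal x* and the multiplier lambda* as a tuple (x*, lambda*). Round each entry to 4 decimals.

Form the Lagrangian:
  L(x, lambda) = (1/2) x^T Q x + c^T x + lambda^T (A x - b)
Stationarity (grad_x L = 0): Q x + c + A^T lambda = 0.
Primal feasibility: A x = b.

This gives the KKT block system:
  [ Q   A^T ] [ x     ]   [-c ]
  [ A    0  ] [ lambda ] = [ b ]

Solving the linear system:
  x*      = (-0.7461, 0.7238, 1.157)
  lambda* = (-0.8643)
  f(x*)   = -0.2282

x* = (-0.7461, 0.7238, 1.157), lambda* = (-0.8643)


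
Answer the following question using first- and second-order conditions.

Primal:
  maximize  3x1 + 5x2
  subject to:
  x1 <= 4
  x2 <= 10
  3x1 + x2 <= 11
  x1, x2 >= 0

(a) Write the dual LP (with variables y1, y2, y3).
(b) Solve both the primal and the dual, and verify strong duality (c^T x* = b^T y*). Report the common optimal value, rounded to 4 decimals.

The standard primal-dual pair for 'max c^T x s.t. A x <= b, x >= 0' is:
  Dual:  min b^T y  s.t.  A^T y >= c,  y >= 0.

So the dual LP is:
  minimize  4y1 + 10y2 + 11y3
  subject to:
    y1 + 3y3 >= 3
    y2 + y3 >= 5
    y1, y2, y3 >= 0

Solving the primal: x* = (0.3333, 10).
  primal value c^T x* = 51.
Solving the dual: y* = (0, 4, 1).
  dual value b^T y* = 51.
Strong duality: c^T x* = b^T y*. Confirmed.

51


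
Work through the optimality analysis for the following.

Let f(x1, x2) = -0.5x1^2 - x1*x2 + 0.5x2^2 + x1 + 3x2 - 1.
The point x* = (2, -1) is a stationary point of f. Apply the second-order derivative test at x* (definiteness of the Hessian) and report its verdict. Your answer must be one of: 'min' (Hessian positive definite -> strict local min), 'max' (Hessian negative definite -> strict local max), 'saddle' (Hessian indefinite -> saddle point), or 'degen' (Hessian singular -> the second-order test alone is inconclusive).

Compute the Hessian H = grad^2 f:
  H = [[-1, -1], [-1, 1]]
Verify stationarity: grad f(x*) = H x* + g = (0, 0).
Eigenvalues of H: -1.4142, 1.4142.
Eigenvalues have mixed signs, so H is indefinite -> x* is a saddle point.

saddle


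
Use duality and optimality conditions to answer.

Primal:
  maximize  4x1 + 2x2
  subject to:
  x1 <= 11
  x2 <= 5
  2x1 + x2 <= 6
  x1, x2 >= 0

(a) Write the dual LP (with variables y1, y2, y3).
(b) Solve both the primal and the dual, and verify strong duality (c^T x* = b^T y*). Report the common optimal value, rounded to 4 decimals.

The standard primal-dual pair for 'max c^T x s.t. A x <= b, x >= 0' is:
  Dual:  min b^T y  s.t.  A^T y >= c,  y >= 0.

So the dual LP is:
  minimize  11y1 + 5y2 + 6y3
  subject to:
    y1 + 2y3 >= 4
    y2 + y3 >= 2
    y1, y2, y3 >= 0

Solving the primal: x* = (3, 0).
  primal value c^T x* = 12.
Solving the dual: y* = (0, 0, 2).
  dual value b^T y* = 12.
Strong duality: c^T x* = b^T y*. Confirmed.

12


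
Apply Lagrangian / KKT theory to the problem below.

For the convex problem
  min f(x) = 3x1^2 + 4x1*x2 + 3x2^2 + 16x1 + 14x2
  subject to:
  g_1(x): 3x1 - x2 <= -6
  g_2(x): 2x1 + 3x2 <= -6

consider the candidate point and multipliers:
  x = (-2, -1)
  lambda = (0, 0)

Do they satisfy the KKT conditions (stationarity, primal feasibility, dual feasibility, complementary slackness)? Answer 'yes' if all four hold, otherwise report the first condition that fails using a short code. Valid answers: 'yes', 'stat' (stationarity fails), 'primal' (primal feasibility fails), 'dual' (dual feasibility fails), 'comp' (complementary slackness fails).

Gradient of f: grad f(x) = Q x + c = (0, 0)
Constraint values g_i(x) = a_i^T x - b_i:
  g_1((-2, -1)) = 1
  g_2((-2, -1)) = -1
Stationarity residual: grad f(x) + sum_i lambda_i a_i = (0, 0)
  -> stationarity OK
Primal feasibility (all g_i <= 0): FAILS
Dual feasibility (all lambda_i >= 0): OK
Complementary slackness (lambda_i * g_i(x) = 0 for all i): OK

Verdict: the first failing condition is primal_feasibility -> primal.

primal
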